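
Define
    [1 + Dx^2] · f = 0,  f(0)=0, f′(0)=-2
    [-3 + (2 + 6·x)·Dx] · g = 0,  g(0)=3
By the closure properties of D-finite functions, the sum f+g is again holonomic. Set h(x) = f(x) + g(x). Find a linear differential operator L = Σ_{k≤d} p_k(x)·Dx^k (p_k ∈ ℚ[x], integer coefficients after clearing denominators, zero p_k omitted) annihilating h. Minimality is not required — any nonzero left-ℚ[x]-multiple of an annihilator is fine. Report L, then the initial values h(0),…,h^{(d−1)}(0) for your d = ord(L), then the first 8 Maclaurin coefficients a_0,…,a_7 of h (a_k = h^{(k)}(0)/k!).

f: a_k = 0, -2, 0, 1/3, 0, -1/60, 0, 1/2520, …
g: a_k = 3, 9/2, -27/8, 81/16, -1215/128, 5103/256, -45927/1024, 216513/2048, …
Weyl lclm of L_f,L_g ⇒ L₀ (ord ≤ 3).
L = (-93 - 72·x - 108·x^2) + (-10 + 18·x + 216·x^2 + 216·x^3)·Dx + (-93 - 72·x - 108·x^2)·Dx^2 + (-10 + 18·x + 216·x^2 + 216·x^3)·Dx^3  (order 3).
h: a_k = 3, 5/2, -27/8, 259/48, -1215/128, 76481/3840, -45927/1024, 68201851/645120, …
ICs: h(0) = 3, h′(0) = 5/2, h′′(0) = -27/4.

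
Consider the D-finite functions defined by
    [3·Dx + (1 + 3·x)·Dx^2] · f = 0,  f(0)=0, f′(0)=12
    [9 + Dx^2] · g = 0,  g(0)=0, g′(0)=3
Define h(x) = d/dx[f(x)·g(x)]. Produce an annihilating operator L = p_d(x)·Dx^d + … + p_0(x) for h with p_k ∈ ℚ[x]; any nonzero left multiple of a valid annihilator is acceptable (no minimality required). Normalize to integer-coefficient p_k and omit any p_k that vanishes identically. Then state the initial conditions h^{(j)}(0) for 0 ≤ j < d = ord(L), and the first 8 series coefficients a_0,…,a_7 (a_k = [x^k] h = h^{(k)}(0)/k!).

f: a_k = 0, 12, -18, 36, -81, 972/5, -486, 8748/7, …
g: a_k = 0, 3, 0, -9/2, 0, 81/40, 0, -243/560, …
f·g: L₀ = L_f ⊗_s L_g, ord ≤ 2·2.
Derive L from L₀ (diff closure).
L = (-675 - 3564·x - 10206·x^2 + 8748·x^3 + 94041·x^4 + 157464·x^5 + 78732·x^6) + (-216 - 864·x + 1620·x^2 + 14580·x^3 + 29160·x^4 + 17496·x^5)·Dx + (-84 - 396·x - 378·x^2 + 5832·x^3 + 23814·x^4 + 34992·x^5 + 17496·x^6)·Dx^2 + (-24 - 96·x + 180·x^2 + 1620·x^3 + 3240·x^4 + 1944·x^5)·Dx^3 + (-1 + 84·x^2 + 540·x^3 + 1485·x^4 + 1944·x^5 + 972·x^6)·Dx^4  (order 4).
h: a_k = 0, 72, -162, 216, -810, 2673, -158193/20, 164754/7, …
ICs: h(0) = 0, h′(0) = 72, h′′(0) = -324, h′′′(0) = 1296.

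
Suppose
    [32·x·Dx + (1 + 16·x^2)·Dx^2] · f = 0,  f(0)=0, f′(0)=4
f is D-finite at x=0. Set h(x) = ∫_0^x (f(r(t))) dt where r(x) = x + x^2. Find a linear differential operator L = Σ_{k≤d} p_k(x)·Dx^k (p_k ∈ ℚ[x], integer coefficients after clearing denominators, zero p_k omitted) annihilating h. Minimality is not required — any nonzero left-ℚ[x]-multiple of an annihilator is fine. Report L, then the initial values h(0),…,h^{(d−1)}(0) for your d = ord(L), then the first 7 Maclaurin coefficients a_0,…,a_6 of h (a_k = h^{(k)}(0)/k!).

f: a_k = 0, 4, 0, -64/3, 0, 1024/5, 0, …
Change of var in L_f (x↦r) gives L₀.
h=∫₀ˣh₀: take L = L₀·Dx.
L = (-2 + 32·x + 128·x^2 + 192·x^3 + 96·x^4)·Dx^2 + (1 + 2·x + 16·x^2 + 64·x^3 + 80·x^4 + 32·x^5)·Dx^3  (order 3).
h: a_k = 0, 0, 2, 4/3, -16/3, -64/5, 352/15, …
ICs: h(0) = 0, h′(0) = 0, h′′(0) = 4.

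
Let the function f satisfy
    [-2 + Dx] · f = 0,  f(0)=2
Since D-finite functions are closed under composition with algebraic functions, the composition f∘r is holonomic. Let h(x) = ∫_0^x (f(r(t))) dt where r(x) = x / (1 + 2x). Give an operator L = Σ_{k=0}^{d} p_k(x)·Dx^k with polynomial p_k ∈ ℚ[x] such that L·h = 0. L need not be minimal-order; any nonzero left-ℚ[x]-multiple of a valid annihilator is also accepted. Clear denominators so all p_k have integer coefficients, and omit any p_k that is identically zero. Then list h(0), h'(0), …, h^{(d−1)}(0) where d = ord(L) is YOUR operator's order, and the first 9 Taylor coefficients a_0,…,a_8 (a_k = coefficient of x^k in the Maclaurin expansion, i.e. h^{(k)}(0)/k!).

f: a_k = 2, 4, 4, 8/3, 4/3, 8/15, 8/45, 16/315, 4/315, …
Substitute x→r, Dx→(1/r')Dx; clear ⇒ L₀.
∫: right-multiply L₀ by Dx.
L = -2·Dx + (1 + 4·x + 4·x^2)·Dx^2  (order 2).
h: a_k = 0, 2, 2, -4/3, 2/3, 4/15, -76/45, 1208/315, -2182/315, …
ICs: h(0) = 0, h′(0) = 2.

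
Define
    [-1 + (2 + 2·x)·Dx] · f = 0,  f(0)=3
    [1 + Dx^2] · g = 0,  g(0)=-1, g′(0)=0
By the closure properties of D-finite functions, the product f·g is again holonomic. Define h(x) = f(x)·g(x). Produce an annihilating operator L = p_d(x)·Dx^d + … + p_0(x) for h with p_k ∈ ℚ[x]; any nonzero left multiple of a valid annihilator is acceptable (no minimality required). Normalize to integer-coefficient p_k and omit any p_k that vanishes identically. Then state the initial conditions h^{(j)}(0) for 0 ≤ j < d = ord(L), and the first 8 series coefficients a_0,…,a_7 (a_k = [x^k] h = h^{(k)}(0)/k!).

f: a_k = 3, 3/2, -3/8, 3/16, -15/128, 21/256, -63/1024, 99/2048, …
g: a_k = -1, 0, 1/2, 0, -1/24, 0, 1/720, 0, …
Sym-product of L_f,L_g gives L₀ (≤ ord 2).
L = (7 + 8·x + 4·x^2) + (-4 - 4·x)·Dx + (4 + 8·x + 4·x^2)·Dx^2  (order 2).
h: a_k = -3, -3/2, 15/8, 9/16, -25/128, -13/256, 349/15360, -401/30720, …
ICs: h(0) = -3, h′(0) = -3/2.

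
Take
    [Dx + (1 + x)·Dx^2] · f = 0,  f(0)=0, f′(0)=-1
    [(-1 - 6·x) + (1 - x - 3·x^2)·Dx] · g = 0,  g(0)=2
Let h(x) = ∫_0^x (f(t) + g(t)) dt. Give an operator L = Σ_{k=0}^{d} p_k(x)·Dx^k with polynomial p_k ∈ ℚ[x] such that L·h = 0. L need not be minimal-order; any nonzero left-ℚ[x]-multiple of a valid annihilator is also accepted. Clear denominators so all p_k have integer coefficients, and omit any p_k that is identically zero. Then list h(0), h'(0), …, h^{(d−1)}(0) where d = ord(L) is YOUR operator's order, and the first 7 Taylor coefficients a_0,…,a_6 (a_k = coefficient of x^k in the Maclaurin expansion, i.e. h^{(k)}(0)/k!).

f: a_k = 0, -1, 1/2, -1/3, 1/4, -1/5, 1/6, …
g: a_k = 2, 2, 8, 14, 38, 80, 194, …
h₀=f+g: left-lcm gives L₀, ord ≤ 3.
h=∫h₀ ⇒ L = L₀·Dx.
L = (-58 - 350·x - 636·x^2 - 756·x^3 - 324·x^4)·Dx^2 + (-40 - 364·x - 976·x^2 - 1632·x^3 - 1530·x^4 - 540·x^5)·Dx^3 + (9 + 31·x + 27·x^2 - 115·x^3 - 345·x^4 - 333·x^5 - 108·x^6)·Dx^4  (order 4).
h: a_k = 0, 2, 1/2, 17/6, 41/12, 153/20, 133/10, …
ICs: h(0) = 0, h′(0) = 2, h′′(0) = 1, h′′′(0) = 17.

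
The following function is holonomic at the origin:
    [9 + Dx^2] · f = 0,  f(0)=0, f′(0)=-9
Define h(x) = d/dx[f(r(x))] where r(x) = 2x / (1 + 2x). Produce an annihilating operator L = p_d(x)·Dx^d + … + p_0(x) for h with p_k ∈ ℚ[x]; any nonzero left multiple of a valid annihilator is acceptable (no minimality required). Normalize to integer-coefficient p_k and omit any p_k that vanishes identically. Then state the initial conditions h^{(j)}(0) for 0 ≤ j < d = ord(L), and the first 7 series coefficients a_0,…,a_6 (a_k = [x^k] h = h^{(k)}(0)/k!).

L = (60 + 96·x + 96·x^2) + (12 + 72·x + 144·x^2 + 96·x^3)·Dx + (1 + 8·x + 24·x^2 + 32·x^3 + 16·x^4)·Dx^2  (order 2).
h: a_k = -18, 72, 108, -2016, 10548, -36720, 464472/5, …
ICs: h(0) = -18, h′(0) = 72.

f: a_k = 0, -9, 0, 27/2, 0, -243/40, 0, …
Change of var in L_f (x↦r) gives L₀.
Differentiate: ansatz ord ≤ ord L₀ ⇒ L.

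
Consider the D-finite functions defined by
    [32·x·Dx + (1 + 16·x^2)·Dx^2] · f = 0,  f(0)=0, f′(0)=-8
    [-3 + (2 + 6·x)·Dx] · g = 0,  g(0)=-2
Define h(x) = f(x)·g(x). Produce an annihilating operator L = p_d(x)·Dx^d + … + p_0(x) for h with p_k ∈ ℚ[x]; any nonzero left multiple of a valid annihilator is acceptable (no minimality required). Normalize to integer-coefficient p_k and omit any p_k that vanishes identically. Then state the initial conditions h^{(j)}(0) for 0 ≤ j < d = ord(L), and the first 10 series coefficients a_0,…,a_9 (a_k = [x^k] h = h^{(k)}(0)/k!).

L = (27 - 192·x - 144·x^2) + (-12 + 92·x + 576·x^2 + 576·x^3)·Dx + (4 + 24·x + 100·x^2 + 384·x^3 + 576·x^4)·Dx^2  (order 2).
h: a_k = 0, 16, 24, -310/3, -101, 34583/40, 95289/80, -22966919/2240, -56735583/4480, 16044188045/129024, …
ICs: h(0) = 0, h′(0) = 16.

f: a_k = 0, -8, 0, 128/3, 0, -2048/5, 0, 32768/7, 0, -524288/9, …
g: a_k = -2, -3, 9/4, -27/8, 405/64, -1701/128, 15309/512, -72171/1024, 2814669/16384, -14073345/32768, …
L₀ := L_f ⊗_s L_g (sym. prod.), ord ≤ 2.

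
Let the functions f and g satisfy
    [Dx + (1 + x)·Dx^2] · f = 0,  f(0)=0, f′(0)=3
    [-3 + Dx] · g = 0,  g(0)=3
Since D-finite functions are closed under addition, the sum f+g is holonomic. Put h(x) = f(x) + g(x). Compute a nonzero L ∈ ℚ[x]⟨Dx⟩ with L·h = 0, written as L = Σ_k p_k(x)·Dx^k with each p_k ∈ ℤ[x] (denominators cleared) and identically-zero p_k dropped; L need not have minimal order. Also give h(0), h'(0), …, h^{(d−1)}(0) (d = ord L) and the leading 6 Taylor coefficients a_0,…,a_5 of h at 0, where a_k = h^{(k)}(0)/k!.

L = (-15 - 9·x)·Dx + (-7 - 18·x - 9·x^2)·Dx^2 + (4 + 7·x + 3·x^2)·Dx^3  (order 3).
h: a_k = 3, 12, 12, 29/2, 75/8, 267/40, …
ICs: h(0) = 3, h′(0) = 12, h′′(0) = 24.

f: a_k = 0, 3, -3/2, 1, -3/4, 3/5, …
g: a_k = 3, 9, 27/2, 27/2, 81/8, 243/40, …
Sum ⇒ L₀ = lclm(L_f,L_g) in ℚ(x)⟨Dx⟩.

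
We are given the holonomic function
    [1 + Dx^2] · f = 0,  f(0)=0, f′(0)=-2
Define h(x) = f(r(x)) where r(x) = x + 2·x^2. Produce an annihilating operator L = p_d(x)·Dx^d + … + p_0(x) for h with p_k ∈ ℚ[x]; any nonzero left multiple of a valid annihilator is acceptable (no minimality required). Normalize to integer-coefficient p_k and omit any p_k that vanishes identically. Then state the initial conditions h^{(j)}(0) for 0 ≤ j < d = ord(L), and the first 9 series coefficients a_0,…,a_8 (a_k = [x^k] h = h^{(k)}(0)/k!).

L = (1 + 12·x + 48·x^2 + 64·x^3) - 4·Dx + (1 + 4·x)·Dx^2  (order 2).
h: a_k = 0, -2, -4, 1/3, 2, 239/60, 5/2, -1679/2520, -239/180, …
ICs: h(0) = 0, h′(0) = -2.

f: a_k = 0, -2, 0, 1/3, 0, -1/60, 0, 1/2520, 0, …
Substitute x→r, Dx→(1/r')Dx; clear ⇒ L₀.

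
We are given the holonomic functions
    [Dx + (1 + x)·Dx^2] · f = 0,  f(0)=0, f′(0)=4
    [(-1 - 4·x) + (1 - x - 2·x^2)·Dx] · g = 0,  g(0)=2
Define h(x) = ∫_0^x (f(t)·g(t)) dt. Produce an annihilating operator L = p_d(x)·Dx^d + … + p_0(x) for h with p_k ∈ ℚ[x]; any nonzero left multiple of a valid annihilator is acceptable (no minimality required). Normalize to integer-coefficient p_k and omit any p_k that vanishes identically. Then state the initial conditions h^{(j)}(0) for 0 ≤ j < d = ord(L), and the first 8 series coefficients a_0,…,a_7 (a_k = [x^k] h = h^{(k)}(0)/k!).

L = (5 + 8·x)·Dx + (1 + 11·x + 10·x^2)·Dx^2 + (-1 + 3·x^2 + 2·x^3)·Dx^3  (order 3).
h: a_k = 0, 0, 4, 4/3, 17/3, 86/15, 63/5, 94/5, …
ICs: h(0) = 0, h′(0) = 0, h′′(0) = 8.

f: a_k = 0, 4, -2, 4/3, -1, 4/5, -2/3, 4/7, …
g: a_k = 2, 2, 6, 10, 22, 42, 86, 170, …
Sym-product of L_f,L_g gives L₀ (≤ ord 2).
h=∫₀ˣh₀: take L = L₀·Dx.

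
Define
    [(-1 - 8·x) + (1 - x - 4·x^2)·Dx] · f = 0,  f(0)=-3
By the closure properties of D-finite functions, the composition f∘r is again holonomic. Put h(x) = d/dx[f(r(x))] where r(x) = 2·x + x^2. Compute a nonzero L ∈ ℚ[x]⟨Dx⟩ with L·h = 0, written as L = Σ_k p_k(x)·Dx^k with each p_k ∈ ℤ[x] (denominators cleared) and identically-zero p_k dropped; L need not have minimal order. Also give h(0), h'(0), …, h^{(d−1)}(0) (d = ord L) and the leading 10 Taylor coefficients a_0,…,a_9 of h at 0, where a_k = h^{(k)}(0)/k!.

L = (21 + 150·x + 987·x^2 + 2192·x^3 + 2148·x^4 + 960·x^5 + 160·x^6) + (-1 - 15·x + 27·x^2 + 345·x^3 + 700·x^4 + 588·x^5 + 224·x^6 + 32·x^7)·Dx  (order 1).
h: a_k = -6, -126, -828, -6924, -45930, -314802, -2029272, -13005048, -81501390, -505953510, …
ICs: h(0) = -6.

f: a_k = -3, -3, -15, -27, -87, -195, -543, -1323, -3495, -8787, …
f∘r: x↦r, Dx↦Dx/r' in L_f ⇒ L₀.
Differentiate: ansatz ord ≤ ord L₀ ⇒ L.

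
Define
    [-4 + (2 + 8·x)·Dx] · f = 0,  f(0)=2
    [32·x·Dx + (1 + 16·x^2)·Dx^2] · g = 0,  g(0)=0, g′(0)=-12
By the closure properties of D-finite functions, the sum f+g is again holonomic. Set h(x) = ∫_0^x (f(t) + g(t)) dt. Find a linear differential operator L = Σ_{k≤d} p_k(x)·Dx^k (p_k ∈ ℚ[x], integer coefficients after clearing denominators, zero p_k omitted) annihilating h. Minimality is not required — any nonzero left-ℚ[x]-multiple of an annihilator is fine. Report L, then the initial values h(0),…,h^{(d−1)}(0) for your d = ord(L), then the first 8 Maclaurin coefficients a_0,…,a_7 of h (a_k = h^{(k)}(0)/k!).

f: a_k = 2, 4, -4, 8, -20, 56, -168, 528, …
g: a_k = 0, -12, 0, 64, 0, -3072/5, 0, 49152/7, …
Weyl lclm of L_f,L_g ⇒ L₀ (ord ≤ 3).
∫: right-multiply L₀ by Dx.
L = (-32 - 320·x + 1536·x^2 + 3072·x^3)·Dx^2 + (-22 - 128·x + 320·x^2 + 6144·x^3 + 10752·x^4)·Dx^3 + (-1 + 12·x + 96·x^2 + 384·x^3 + 1792·x^4 + 3072·x^5)·Dx^4  (order 4).
h: a_k = 0, 2, -4, -4/3, 18, -4, -1396/15, -24, …
ICs: h(0) = 0, h′(0) = 2, h′′(0) = -8, h′′′(0) = -8.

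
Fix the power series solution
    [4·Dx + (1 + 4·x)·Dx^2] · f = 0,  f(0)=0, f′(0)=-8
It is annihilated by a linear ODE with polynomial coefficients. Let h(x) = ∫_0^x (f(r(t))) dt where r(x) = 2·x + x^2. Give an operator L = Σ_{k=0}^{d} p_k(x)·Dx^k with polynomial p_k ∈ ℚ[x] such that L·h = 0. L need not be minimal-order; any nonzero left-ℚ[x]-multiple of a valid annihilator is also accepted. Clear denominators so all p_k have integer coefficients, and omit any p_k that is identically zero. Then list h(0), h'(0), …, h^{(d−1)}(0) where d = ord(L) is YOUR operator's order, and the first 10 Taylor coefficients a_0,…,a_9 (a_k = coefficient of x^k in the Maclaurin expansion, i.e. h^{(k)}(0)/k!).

L = (7 + 8·x + 4·x^2)·Dx^2 + (1 + 9·x + 12·x^2 + 4·x^3)·Dx^3  (order 3).
h: a_k = 0, 0, -8, 56/3, -208/3, 1552/5, -23168/15, 24704/3, -322688/7, 2408576/9, …
ICs: h(0) = 0, h′(0) = 0, h′′(0) = -16.

f: a_k = 0, -8, 16, -128/3, 128, -2048/5, 4096/3, -32768/7, 16384, -524288/9, …
L₀ from L_f via x↦r, Dx↦r'^{-1}Dx.
h=∫h₀ ⇒ L = L₀·Dx.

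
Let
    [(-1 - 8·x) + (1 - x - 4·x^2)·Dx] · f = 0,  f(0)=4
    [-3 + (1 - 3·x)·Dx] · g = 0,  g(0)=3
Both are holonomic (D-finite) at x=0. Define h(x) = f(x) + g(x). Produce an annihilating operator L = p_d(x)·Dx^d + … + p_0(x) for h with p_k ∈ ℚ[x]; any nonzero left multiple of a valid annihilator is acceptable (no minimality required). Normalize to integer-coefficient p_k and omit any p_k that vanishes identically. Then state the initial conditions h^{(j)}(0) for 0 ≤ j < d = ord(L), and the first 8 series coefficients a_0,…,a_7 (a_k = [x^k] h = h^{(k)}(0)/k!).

f: a_k = 4, 4, 20, 36, 116, 260, 724, 1764, …
g: a_k = 3, 9, 27, 81, 243, 729, 2187, 6561, …
L₀ := lclm(L_f,L_g); ord L₀ ≤ 1+1.
L = (6 - 72·x + 144·x^2 - 144·x^3) + (4 - 84·x^2 + 252·x^3 - 288·x^4)·Dx + (-1 + 8·x - 21·x^2 + 8·x^3 + 54·x^4 - 72·x^5)·Dx^2  (order 2).
h: a_k = 7, 13, 47, 117, 359, 989, 2911, 8325, …
ICs: h(0) = 7, h′(0) = 13.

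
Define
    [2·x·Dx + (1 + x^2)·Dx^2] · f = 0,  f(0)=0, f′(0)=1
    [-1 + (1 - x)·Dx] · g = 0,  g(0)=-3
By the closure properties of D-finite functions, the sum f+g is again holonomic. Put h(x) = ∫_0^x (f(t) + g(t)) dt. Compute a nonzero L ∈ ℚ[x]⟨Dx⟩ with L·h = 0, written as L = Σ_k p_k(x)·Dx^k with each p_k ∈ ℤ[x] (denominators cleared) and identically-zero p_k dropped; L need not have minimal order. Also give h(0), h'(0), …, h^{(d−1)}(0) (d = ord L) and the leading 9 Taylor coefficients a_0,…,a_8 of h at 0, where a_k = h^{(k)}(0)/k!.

L = (2 - 8·x - 6·x^2)·Dx^2 + (-4 + 2·x - 4·x^2 - 6·x^3)·Dx^3 + (1 - x^4)·Dx^4  (order 4).
h: a_k = 0, -3, -1, -1, -5/6, -3/5, -7/15, -3/7, -11/28, …
ICs: h(0) = 0, h′(0) = -3, h′′(0) = -2, h′′′(0) = -6.

f: a_k = 0, 1, 0, -1/3, 0, 1/5, 0, -1/7, 0, …
g: a_k = -3, -3, -3, -3, -3, -3, -3, -3, -3, …
L₀ := lclm(L_f,L_g); ord L₀ ≤ 2+1.
h=∫₀ˣh₀: take L = L₀·Dx.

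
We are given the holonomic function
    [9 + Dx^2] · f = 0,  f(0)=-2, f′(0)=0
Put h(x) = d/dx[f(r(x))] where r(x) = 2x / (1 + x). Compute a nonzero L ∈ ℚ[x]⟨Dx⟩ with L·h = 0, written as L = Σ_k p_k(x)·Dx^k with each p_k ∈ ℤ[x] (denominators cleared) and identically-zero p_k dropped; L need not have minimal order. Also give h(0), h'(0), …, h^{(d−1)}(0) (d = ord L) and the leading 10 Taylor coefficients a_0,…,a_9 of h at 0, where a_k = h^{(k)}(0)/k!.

L = (42 + 12·x + 6·x^2) + (6 + 18·x + 18·x^2 + 6·x^3)·Dx + (1 + 4·x + 6·x^2 + 4·x^3 + x^4)·Dx^2  (order 2).
h: a_k = 0, 72, -216, 0, 1440, -23112/5, 40824/5, -49824/7, -261792/35, 1615464/35, …
ICs: h(0) = 0, h′(0) = 72.

f: a_k = -2, 0, 9, 0, -27/4, 0, 81/40, 0, -729/2240, 0, …
Substitute x→r, Dx→(1/r')Dx; clear ⇒ L₀.
h₀' ⇒ L via d/dx closure of L₀.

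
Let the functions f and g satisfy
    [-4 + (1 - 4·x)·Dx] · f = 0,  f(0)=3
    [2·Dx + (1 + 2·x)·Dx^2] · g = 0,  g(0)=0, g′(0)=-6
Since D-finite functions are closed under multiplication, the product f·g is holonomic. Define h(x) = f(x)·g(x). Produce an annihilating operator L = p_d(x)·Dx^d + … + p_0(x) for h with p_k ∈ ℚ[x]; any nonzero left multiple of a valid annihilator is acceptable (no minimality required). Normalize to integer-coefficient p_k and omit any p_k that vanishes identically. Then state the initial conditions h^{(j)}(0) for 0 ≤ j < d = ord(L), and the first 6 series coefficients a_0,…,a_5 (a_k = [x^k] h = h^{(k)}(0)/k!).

f: a_k = 3, 12, 48, 192, 768, 3072, …
g: a_k = 0, -6, 6, -8, 12, -96/5, …
h₀=f·g: eliminate ⇒ L₀, order ≤ 1·2.
L = 8 + (6 + 24·x)·Dx + (-1 + 2·x + 8·x^2)·Dx^2  (order 2).
h: a_k = 0, -18, -54, -240, -924, -18768/5, …
ICs: h(0) = 0, h′(0) = -18.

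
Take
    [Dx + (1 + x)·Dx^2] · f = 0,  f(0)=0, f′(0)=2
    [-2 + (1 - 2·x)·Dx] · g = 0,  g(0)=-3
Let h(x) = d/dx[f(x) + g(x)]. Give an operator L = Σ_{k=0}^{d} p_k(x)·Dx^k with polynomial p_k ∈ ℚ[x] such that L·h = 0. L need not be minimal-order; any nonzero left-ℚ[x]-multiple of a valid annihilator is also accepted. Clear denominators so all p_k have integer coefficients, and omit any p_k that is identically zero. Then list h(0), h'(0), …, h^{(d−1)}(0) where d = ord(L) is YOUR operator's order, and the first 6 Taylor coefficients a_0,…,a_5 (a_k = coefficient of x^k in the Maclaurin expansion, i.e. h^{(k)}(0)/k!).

f: a_k = 0, 2, -1, 2/3, -1/2, 2/5, …
g: a_k = -3, -6, -12, -24, -48, -96, …
Weyl lclm of L_f,L_g ⇒ L₀ (ord ≤ 3).
Differentiate: ansatz ord ≤ ord L₀ ⇒ L.
L = (-32 - 8·x) + (-22 - 56·x - 16·x^2)·Dx + (5 - 3·x - 12·x^2 - 4·x^3)·Dx^2  (order 2).
h: a_k = -4, -26, -70, -194, -478, -1154, …
ICs: h(0) = -4, h′(0) = -26.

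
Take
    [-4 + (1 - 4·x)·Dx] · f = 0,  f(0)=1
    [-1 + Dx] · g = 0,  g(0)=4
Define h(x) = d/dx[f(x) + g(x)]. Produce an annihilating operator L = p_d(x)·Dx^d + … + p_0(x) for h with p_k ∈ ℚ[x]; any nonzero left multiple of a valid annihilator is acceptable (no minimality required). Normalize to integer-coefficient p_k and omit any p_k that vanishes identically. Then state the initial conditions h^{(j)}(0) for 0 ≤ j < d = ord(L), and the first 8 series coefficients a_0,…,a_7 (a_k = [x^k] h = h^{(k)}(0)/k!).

L = (88 + 32·x) + (-95 - 8·x + 16·x^2)·Dx + (7 - 24·x - 16·x^2)·Dx^2  (order 2).
h: a_k = 8, 36, 194, 3074/3, 30721/6, 737281/30, 20643841/180, 660602881/1260, …
ICs: h(0) = 8, h′(0) = 36.

f: a_k = 1, 4, 16, 64, 256, 1024, 4096, 16384, …
g: a_k = 4, 4, 2, 2/3, 1/6, 1/30, 1/180, 1/1260, …
Weyl lclm of L_f,L_g ⇒ L₀ (ord ≤ 2).
Derive L from L₀ (diff closure).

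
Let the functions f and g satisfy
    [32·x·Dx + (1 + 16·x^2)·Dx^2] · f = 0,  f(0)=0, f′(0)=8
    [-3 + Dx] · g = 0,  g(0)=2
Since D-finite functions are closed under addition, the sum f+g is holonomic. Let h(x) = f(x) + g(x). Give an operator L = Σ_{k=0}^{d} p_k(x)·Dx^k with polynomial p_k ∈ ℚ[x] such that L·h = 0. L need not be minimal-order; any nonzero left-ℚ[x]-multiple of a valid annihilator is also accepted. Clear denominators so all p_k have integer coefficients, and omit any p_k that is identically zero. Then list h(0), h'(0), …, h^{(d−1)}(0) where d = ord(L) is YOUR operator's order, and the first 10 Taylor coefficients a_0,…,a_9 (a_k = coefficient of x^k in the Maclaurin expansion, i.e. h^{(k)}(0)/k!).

f: a_k = 0, 8, 0, -128/3, 0, 2048/5, 0, -32768/7, 0, 524288/9, …
g: a_k = 2, 6, 9, 9, 27/4, 81/20, 81/40, 243/280, 729/2240, 243/2240, …
Weyl lclm of L_f,L_g ⇒ L₀ (ord ≤ 3).
L = (96 - 288·x - 4608·x^2 - 4608·x^3)·Dx + (-41 + 1248·x^2 - 2304·x^4)·Dx^2 + (3 + 32·x + 96·x^2 + 512·x^3 + 768·x^4)·Dx^3  (order 3).
h: a_k = 2, 14, 9, -101/3, 27/4, 8273/20, 81/40, -187211/40, 729/2240, 1174407307/20160, …
ICs: h(0) = 2, h′(0) = 14, h′′(0) = 18.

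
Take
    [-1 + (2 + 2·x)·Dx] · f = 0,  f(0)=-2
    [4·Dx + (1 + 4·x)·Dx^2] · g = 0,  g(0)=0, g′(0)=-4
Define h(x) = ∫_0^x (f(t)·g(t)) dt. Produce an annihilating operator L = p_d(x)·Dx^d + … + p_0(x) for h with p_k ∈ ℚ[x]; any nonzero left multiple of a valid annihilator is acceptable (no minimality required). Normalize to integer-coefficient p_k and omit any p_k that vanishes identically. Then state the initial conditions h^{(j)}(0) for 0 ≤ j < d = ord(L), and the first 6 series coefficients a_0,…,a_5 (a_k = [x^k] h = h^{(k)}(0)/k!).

f: a_k = -2, -1, 1/4, -1/8, 5/64, -7/128, …
g: a_k = 0, -4, 8, -64/3, 64, -1024/5, …
Product ⇒ symmetric product L₀, ord ≤ 2.
h=∫₀ˣh₀: take L = L₀·Dx.
L = (-5 + 4·x)·Dx + (12 + 12·x)·Dx^2 + (4 + 24·x + 36·x^2 + 16·x^3)·Dx^3  (order 3).
h: a_k = 0, 0, 4, -4, 101/12, -125/6, …
ICs: h(0) = 0, h′(0) = 0, h′′(0) = 8.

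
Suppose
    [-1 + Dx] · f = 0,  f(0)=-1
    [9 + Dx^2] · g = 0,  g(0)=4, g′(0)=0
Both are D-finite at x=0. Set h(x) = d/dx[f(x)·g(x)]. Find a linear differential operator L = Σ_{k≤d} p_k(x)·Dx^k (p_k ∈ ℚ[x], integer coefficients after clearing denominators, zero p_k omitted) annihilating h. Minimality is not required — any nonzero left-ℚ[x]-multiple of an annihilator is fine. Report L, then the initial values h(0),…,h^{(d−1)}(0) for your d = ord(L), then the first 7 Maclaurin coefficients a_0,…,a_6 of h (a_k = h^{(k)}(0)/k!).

L = 10 - 2·Dx + Dx^2  (order 2).
h: a_k = -4, 32, 52, -56/3, -158/3, -176/15, 614/45, …
ICs: h(0) = -4, h′(0) = 32.

f: a_k = -1, -1, -1/2, -1/6, -1/24, -1/120, -1/720, …
g: a_k = 4, 0, -18, 0, 27/2, 0, -81/20, …
f·g: L₀ = L_f ⊗_s L_g, ord ≤ 1·2.
h₀' ⇒ L via d/dx closure of L₀.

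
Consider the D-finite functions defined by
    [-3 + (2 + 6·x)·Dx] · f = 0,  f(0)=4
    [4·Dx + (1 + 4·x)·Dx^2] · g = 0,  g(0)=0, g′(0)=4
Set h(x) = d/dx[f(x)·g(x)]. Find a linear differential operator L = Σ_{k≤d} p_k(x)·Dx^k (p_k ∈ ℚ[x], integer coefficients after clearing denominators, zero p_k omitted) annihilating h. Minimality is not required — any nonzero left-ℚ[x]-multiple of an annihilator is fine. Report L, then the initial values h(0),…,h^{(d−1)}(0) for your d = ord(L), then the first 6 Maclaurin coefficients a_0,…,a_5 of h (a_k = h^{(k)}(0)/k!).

f: a_k = 4, 6, -9/2, 27/4, -405/32, 1701/64, …
g: a_k = 0, 4, -8, 64/3, -64, 1024/5, …
Sym-product of L_f,L_g gives L₀ (≤ ord 2).
Differentiate: ansatz ord ≤ ord L₀ ⇒ L.
L = (-33 + 72·x + 432·x^2) + (-4 + 324·x + 2160·x^2 + 3456·x^3)·Dx + (4 + 88·x + 612·x^2 + 1728·x^3 + 1728·x^4)·Dx^2  (order 2).
h: a_k = 16, -16, 58, -260, 9383/8, -206953/40, …
ICs: h(0) = 16, h′(0) = -16.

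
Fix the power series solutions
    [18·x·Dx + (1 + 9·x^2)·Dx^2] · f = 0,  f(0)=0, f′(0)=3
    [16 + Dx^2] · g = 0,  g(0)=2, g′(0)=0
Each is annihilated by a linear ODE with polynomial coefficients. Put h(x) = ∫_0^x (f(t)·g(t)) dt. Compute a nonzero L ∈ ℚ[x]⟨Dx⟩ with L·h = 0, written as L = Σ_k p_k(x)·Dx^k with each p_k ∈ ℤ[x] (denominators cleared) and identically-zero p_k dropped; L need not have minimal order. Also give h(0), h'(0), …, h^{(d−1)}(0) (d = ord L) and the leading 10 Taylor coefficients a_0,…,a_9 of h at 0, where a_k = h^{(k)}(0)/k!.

f: a_k = 0, 3, 0, -9, 0, 243/5, 0, -2187/7, 0, 2187, …
g: a_k = 2, 0, -16, 0, 64/3, 0, -512/45, 0, 1024/315, 0, …
h₀=f·g: eliminate ⇒ L₀, order ≤ 2·2.
h=∫₀ˣh₀: take L = L₀·Dx.
L = (20800 + 494784·x^2 + 2923776·x^4 + 11943936·x^6 + 26873856·x^8)·Dx + (19584·x + 342144·x^3 + 2239488·x^5 + 6718464·x^7)·Dx^2 + (1700 + 42732·x^2 + 318816·x^4 + 1492992·x^6 + 3359232·x^8)·Dx^3 + (1224·x + 21384·x^3 + 139968·x^5 + 419904·x^7)·Dx^4 + (25 + 738·x^2 + 8505·x^4 + 46656·x^6 + 104976·x^8)·Dx^5  (order 5).
h: a_k = 0, 0, 3, 0, -33/2, 0, 763/15, 0, -85501/420, 0, …
ICs: h(0) = 0, h′(0) = 0, h′′(0) = 6, h′′′(0) = 0, h′′′′(0) = -396.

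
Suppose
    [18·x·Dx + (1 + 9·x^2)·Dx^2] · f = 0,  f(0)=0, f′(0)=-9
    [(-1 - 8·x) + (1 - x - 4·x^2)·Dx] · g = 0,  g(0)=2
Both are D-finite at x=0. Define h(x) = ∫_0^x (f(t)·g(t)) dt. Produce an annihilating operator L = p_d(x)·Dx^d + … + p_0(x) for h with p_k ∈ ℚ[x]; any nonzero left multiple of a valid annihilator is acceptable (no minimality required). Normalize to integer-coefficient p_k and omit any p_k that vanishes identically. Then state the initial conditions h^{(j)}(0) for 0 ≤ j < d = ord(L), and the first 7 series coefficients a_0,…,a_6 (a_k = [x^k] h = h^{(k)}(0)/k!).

L = (8 + 18·x + 216·x^2)·Dx + (2 - 2·x + 36·x^2 + 216·x^3)·Dx^2 + (-1 + x - 5·x^2 + 9·x^3 + 36·x^4)·Dx^3  (order 3).
h: a_k = 0, 0, -9, -6, -9, -108/5, -453/5, …
ICs: h(0) = 0, h′(0) = 0, h′′(0) = -18.

f: a_k = 0, -9, 0, 27, 0, -729/5, 0, …
g: a_k = 2, 2, 10, 18, 58, 130, 362, …
L₀ := L_f ⊗_s L_g (sym. prod.), ord ≤ 2.
h=∫h₀ ⇒ L = L₀·Dx.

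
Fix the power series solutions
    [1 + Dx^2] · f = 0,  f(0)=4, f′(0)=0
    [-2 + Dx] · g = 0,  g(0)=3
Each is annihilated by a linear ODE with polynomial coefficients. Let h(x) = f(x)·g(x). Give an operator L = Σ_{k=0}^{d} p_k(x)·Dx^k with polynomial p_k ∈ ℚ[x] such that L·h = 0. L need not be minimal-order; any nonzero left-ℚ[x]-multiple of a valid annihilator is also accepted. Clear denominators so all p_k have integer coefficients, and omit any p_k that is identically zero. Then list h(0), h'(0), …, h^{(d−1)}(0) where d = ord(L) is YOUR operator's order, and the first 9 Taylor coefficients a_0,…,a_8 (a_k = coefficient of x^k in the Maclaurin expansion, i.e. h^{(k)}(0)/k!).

L = 5 - 4·Dx + Dx^2  (order 2).
h: a_k = 12, 24, 18, 4, -7/2, -19/5, -39/20, -139/210, -527/3360, …
ICs: h(0) = 12, h′(0) = 24.

f: a_k = 4, 0, -2, 0, 1/6, 0, -1/180, 0, 1/10080, …
g: a_k = 3, 6, 6, 4, 2, 4/5, 4/15, 8/105, 2/105, …
Sym-product of L_f,L_g gives L₀ (≤ ord 2).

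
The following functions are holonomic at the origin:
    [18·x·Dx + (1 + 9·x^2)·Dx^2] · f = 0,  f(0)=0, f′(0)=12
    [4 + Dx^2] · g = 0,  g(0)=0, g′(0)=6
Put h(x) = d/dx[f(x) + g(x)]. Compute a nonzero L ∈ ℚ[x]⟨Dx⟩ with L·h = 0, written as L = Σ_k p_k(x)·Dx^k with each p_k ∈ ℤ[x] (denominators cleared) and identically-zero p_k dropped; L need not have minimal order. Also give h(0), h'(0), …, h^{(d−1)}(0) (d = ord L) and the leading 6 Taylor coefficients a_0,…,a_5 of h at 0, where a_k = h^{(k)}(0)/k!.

L = (-3744·x + 37584·x^3 + 11664·x^5) + (-28 + 864·x^2 + 10692·x^4 + 5832·x^6)·Dx + (-936·x + 9396·x^3 + 2916·x^5)·Dx^2 + (-7 + 216·x^2 + 2673·x^4 + 1458·x^6)·Dx^3  (order 3).
h: a_k = 18, 0, -120, 0, 976, 0, …
ICs: h(0) = 18, h′(0) = 0, h′′(0) = -240.

f: a_k = 0, 12, 0, -36, 0, 972/5, …
g: a_k = 0, 6, 0, -4, 0, 4/5, …
Weyl lclm of L_f,L_g ⇒ L₀ (ord ≤ 4).
h=h₀': d/dx-closure on L₀ ⇒ L.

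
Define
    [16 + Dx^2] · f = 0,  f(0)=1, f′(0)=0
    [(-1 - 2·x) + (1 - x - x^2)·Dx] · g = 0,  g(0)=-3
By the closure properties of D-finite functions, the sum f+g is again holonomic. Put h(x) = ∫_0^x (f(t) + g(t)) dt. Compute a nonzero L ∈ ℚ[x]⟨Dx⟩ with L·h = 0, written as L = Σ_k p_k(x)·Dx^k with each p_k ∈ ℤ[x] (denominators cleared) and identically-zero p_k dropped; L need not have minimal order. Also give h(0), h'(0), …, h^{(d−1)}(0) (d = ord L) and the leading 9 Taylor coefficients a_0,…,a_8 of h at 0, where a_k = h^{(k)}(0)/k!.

L = (-272 - 384·x + 352·x^2 - 192·x^3 - 640·x^4 - 256·x^5)·Dx + (160 - 368·x - 32·x^2 + 544·x^3 - 48·x^4 - 384·x^5 - 128·x^6)·Dx^2 + (-17 - 24·x + 22·x^2 - 12·x^3 - 40·x^4 - 16·x^5)·Dx^3 + (10 - 23·x - 2·x^2 + 34·x^3 - 3·x^4 - 24·x^5 - 8·x^6)·Dx^4  (order 4).
h: a_k = 0, -2, -3/2, -14/3, -9/4, -13/15, -4, -2011/315, -63/8, …
ICs: h(0) = 0, h′(0) = -2, h′′(0) = -3, h′′′(0) = -28.

f: a_k = 1, 0, -8, 0, 32/3, 0, -256/45, 0, 512/315, …
g: a_k = -3, -3, -6, -9, -15, -24, -39, -63, -102, …
f+g: L₀ = lclm(L_f,L_g), ord ≤ 2+1.
Integrate: L := L₀·Dx.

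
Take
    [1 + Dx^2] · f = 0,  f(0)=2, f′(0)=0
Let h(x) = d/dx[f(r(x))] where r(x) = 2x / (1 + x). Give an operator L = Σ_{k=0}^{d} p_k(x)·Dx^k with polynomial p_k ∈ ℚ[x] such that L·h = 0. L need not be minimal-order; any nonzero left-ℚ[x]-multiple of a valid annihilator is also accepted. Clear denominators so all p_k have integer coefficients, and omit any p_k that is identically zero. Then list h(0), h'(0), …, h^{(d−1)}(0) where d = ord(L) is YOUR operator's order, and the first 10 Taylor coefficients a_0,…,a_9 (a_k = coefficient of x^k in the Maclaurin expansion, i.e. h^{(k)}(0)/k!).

L = (10 + 12·x + 6·x^2) + (6 + 18·x + 18·x^2 + 6·x^3)·Dx + (1 + 4·x + 6·x^2 + 4·x^3 + x^4)·Dx^2  (order 2).
h: a_k = 0, -8, 24, -128/3, 160/3, -616/15, -56/5, 37664/315, -10336/35, 1532504/2835, …
ICs: h(0) = 0, h′(0) = -8.

f: a_k = 2, 0, -1, 0, 1/12, 0, -1/360, 0, 1/20160, 0, …
h₀=f(r): pull back L_f along r ⇒ L₀.
h=h₀': d/dx-closure on L₀ ⇒ L.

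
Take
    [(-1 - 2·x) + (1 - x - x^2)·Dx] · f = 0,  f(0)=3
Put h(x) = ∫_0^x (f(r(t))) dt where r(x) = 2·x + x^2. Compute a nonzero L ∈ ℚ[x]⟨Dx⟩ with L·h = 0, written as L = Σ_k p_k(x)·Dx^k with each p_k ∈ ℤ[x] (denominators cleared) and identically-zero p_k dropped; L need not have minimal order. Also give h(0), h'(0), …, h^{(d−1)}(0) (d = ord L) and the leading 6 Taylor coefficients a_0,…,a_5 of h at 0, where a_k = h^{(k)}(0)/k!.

f: a_k = 3, 3, 6, 9, 15, 24, …
h₀=f(r): pull back L_f along r ⇒ L₀.
∫: right-multiply L₀ by Dx.
L = (2 + 10·x + 12·x^2 + 4·x^3)·Dx + (-1 + 2·x + 5·x^2 + 4·x^3 + x^4)·Dx^2  (order 2).
h: a_k = 0, 3, 3, 9, 24, 354/5, …
ICs: h(0) = 0, h′(0) = 3.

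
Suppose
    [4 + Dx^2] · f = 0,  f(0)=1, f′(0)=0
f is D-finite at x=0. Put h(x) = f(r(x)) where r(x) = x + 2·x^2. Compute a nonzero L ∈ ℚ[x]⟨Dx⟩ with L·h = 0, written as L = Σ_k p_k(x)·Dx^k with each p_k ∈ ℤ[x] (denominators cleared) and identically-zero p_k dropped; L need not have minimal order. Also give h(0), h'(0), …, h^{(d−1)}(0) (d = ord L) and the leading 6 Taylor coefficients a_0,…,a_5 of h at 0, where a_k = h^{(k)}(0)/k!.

L = (4 + 48·x + 192·x^2 + 256·x^3) - 4·Dx + (1 + 4·x)·Dx^2  (order 2).
h: a_k = 1, 0, -2, -8, -22/3, 16/3, …
ICs: h(0) = 1, h′(0) = 0.

f: a_k = 1, 0, -2, 0, 2/3, 0, …
Substitute x→r, Dx→(1/r')Dx; clear ⇒ L₀.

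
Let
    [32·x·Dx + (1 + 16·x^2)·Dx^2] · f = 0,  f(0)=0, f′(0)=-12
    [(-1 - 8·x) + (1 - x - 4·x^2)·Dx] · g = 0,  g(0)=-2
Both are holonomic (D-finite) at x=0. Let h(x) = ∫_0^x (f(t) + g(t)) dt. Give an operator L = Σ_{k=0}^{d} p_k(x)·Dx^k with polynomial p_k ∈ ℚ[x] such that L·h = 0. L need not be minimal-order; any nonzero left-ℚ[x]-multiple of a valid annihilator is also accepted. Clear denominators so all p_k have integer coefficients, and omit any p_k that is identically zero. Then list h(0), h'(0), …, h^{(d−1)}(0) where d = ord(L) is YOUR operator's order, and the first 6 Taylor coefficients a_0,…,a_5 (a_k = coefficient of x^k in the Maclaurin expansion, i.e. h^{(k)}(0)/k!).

L = (160 - 640·x - 14848·x^2 - 36864·x^3 - 178176·x^4 - 98304·x^6)·Dx^2 + (-43 - 336·x - 16·x^2 - 3072·x^3 - 35072·x^4 - 124928·x^5 - 12288·x^6 - 98304·x^7)·Dx^3 + (5 + 23·x + 272·x^2 + 16·x^3 + 2368·x^4 - 5888·x^5 - 12288·x^6 - 4096·x^7 - 16384·x^8)·Dx^4  (order 4).
h: a_k = 0, -2, -7, -10/3, 23/2, -58/5, …
ICs: h(0) = 0, h′(0) = -2, h′′(0) = -14, h′′′(0) = -20.

f: a_k = 0, -12, 0, 64, 0, -3072/5, …
g: a_k = -2, -2, -10, -18, -58, -130, …
h₀=f+g: left-lcm gives L₀, ord ≤ 3.
∫: right-multiply L₀ by Dx.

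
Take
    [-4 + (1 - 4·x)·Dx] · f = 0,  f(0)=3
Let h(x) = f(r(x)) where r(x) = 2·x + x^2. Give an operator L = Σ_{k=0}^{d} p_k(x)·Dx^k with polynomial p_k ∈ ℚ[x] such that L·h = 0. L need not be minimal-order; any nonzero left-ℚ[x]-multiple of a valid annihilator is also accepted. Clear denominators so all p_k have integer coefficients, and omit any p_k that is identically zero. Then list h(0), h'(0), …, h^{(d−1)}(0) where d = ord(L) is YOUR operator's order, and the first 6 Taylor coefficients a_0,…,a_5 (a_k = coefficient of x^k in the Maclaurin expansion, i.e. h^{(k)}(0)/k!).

f: a_k = 3, 12, 48, 192, 768, 3072, …
f∘r: x↦r, Dx↦Dx/r' in L_f ⇒ L₀.
L = (8 + 8·x) + (-1 + 8·x + 4·x^2)·Dx  (order 1).
h: a_k = 3, 24, 204, 1728, 14640, 124032, …
ICs: h(0) = 3.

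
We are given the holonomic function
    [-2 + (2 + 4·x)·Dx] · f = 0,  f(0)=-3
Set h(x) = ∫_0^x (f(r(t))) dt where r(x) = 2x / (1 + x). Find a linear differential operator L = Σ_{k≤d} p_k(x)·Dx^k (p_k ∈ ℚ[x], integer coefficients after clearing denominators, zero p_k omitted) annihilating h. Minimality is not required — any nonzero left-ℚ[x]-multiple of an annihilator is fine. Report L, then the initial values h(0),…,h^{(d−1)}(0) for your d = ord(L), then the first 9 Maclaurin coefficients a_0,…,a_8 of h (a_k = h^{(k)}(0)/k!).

L = -2·Dx + (1 + 6·x + 5·x^2)·Dx^2  (order 2).
h: a_k = 0, -3, -3, 4, -15/2, 18, -51, 1128/7, -2193/4, …
ICs: h(0) = 0, h′(0) = -3.

f: a_k = -3, -3, 3/2, -3/2, 15/8, -21/8, 63/16, -99/16, 1287/128, …
L₀ from L_f via x↦r, Dx↦r'^{-1}Dx.
∫: right-multiply L₀ by Dx.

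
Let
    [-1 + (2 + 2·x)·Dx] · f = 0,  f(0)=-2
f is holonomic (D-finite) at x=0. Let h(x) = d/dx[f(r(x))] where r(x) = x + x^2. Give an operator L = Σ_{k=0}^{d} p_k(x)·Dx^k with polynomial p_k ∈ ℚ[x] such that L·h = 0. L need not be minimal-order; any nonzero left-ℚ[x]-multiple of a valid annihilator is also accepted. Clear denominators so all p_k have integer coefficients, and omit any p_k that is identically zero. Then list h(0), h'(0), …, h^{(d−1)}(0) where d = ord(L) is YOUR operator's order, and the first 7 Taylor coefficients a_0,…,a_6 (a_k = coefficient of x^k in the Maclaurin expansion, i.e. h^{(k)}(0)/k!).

L = 3 + (-2 - 6·x - 6·x^2 - 4·x^3)·Dx  (order 1).
h: a_k = -1, -3/2, 9/8, -3/16, -75/128, 171/256, -147/1024, …
ICs: h(0) = -1.

f: a_k = -2, -1, 1/4, -1/8, 5/64, -7/128, 21/512, …
L₀ from L_f via x↦r, Dx↦r'^{-1}Dx.
Derive L from L₀ (diff closure).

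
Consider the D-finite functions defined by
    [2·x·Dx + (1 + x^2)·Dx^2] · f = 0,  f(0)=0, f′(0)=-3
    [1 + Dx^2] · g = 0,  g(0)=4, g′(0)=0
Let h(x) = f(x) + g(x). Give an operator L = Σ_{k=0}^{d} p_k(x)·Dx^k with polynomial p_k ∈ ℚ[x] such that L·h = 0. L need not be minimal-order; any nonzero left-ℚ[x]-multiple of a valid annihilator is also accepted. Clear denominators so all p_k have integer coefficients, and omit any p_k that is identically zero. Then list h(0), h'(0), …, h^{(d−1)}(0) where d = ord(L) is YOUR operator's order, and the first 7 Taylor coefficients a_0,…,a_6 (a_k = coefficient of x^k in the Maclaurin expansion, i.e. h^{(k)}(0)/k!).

L = (-22·x + 28·x^3 + 2·x^5)·Dx + (-1 + 7·x^2 + 9·x^4 + x^6)·Dx^2 + (-22·x + 28·x^3 + 2·x^5)·Dx^3 + (-1 + 7·x^2 + 9·x^4 + x^6)·Dx^4  (order 4).
h: a_k = 4, -3, -2, 1, 1/6, -3/5, -1/180, …
ICs: h(0) = 4, h′(0) = -3, h′′(0) = -4, h′′′(0) = 6.

f: a_k = 0, -3, 0, 1, 0, -3/5, 0, …
g: a_k = 4, 0, -2, 0, 1/6, 0, -1/180, …
h₀=f+g: left-lcm gives L₀, ord ≤ 4.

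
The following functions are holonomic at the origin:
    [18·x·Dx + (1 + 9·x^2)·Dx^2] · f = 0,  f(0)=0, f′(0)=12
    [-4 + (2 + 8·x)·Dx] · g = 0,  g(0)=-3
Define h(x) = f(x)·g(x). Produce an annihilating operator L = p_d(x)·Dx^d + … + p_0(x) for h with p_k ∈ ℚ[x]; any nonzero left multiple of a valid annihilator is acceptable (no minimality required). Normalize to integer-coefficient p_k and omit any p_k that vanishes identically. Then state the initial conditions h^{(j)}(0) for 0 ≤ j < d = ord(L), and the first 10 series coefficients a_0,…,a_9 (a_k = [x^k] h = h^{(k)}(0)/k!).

f: a_k = 0, 12, 0, -36, 0, 972/5, 0, -8748/7, 0, 8748, …
g: a_k = -3, -6, 6, -12, 30, -84, 252, -792, 2574, -8580, …
h₀=f·g: eliminate ⇒ L₀, order ≤ 2·1.
L = (12 - 36·x - 36·x^2) + (-4 + 2·x + 108·x^2 + 144·x^3)·Dx + (1 + 8·x + 25·x^2 + 72·x^3 + 144·x^4)·Dx^2  (order 2).
h: a_k = 0, -36, -72, 180, 72, -2196/5, -8712/5, 240084/35, -46008/35, -42660/7, …
ICs: h(0) = 0, h′(0) = -36.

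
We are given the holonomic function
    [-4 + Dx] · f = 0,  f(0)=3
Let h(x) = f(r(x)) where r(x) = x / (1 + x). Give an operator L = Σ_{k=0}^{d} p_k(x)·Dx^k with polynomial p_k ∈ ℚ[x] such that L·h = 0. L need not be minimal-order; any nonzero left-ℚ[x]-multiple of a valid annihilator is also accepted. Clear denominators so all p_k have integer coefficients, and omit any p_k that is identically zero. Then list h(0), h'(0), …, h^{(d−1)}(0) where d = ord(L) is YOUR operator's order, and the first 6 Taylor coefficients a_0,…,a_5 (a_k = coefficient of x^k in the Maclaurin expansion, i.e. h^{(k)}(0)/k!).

f: a_k = 3, 12, 24, 32, 32, 128/5, …
Change of var in L_f (x↦r) gives L₀.
L = -4 + (1 + 2·x + x^2)·Dx  (order 1).
h: a_k = 3, 12, 12, -4, -4, 28/5, …
ICs: h(0) = 3.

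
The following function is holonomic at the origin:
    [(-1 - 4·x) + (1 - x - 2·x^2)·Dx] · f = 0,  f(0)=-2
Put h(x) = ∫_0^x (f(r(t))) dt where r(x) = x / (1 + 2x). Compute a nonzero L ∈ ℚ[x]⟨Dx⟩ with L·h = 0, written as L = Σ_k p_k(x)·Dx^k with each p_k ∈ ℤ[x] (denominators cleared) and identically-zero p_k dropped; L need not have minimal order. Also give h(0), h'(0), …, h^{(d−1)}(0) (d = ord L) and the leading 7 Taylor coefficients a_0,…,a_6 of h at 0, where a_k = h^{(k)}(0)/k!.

L = (-1 - 6·x)·Dx + (1 + 5·x + 6·x^2)·Dx^2  (order 2).
h: a_k = 0, -2, -1, -2/3, 3/2, -18/5, 9, …
ICs: h(0) = 0, h′(0) = -2.

f: a_k = -2, -2, -6, -10, -22, -42, -86, …
Change of var in L_f (x↦r) gives L₀.
∫: right-multiply L₀ by Dx.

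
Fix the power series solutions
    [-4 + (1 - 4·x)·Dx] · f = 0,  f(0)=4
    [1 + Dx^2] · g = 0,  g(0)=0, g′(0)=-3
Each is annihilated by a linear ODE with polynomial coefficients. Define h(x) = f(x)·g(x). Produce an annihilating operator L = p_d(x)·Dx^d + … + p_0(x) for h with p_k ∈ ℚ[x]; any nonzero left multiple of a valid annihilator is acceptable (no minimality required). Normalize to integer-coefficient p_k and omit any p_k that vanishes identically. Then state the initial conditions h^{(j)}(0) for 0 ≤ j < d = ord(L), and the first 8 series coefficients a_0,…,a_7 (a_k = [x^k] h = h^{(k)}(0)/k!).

f: a_k = 4, 16, 64, 256, 1024, 4096, 16384, 65536, …
g: a_k = 0, -3, 0, 1/2, 0, -1/40, 0, 1/1680, …
L₀ := L_f ⊗_s L_g (sym. prod.), ord ≤ 2.
L = (-1 + 4·x) + 8·Dx + (-1 + 4·x)·Dx^2  (order 2).
h: a_k = 0, -12, -48, -190, -760, -30401/10, -60802/5, -20429471/420, …
ICs: h(0) = 0, h′(0) = -12.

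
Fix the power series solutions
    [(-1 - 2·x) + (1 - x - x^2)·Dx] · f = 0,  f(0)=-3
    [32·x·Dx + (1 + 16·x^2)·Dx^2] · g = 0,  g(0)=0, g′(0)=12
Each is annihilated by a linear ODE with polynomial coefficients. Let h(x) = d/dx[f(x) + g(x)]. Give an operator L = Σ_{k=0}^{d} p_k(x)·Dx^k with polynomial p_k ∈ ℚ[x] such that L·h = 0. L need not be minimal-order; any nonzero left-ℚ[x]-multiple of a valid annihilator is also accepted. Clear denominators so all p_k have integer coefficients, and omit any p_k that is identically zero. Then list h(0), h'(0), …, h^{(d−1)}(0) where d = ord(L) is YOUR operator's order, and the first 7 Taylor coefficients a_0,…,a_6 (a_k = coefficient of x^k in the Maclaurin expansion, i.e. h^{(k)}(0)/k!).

L = (-64 + 256·x + 3904·x^2 + 6912·x^3 + 9696·x^4 + 1536·x^6) + (25 + 24·x - 542·x^2 + 780·x^3 + 6800·x^4 + 6560·x^5 + 768·x^6 + 1536·x^7)·Dx + (-2 - 17·x - 62·x^2 - 202·x^3 - 445·x^4 + 1136·x^5 + 576·x^6 + 256·x^7 + 256·x^8)·Dx^2  (order 2).
h: a_k = 9, -12, -219, -60, 2952, -234, -49593, …
ICs: h(0) = 9, h′(0) = -12.

f: a_k = -3, -3, -6, -9, -15, -24, -39, …
g: a_k = 0, 12, 0, -64, 0, 3072/5, 0, …
Sum ⇒ L₀ = lclm(L_f,L_g) in ℚ(x)⟨Dx⟩.
Differentiate: ansatz ord ≤ ord L₀ ⇒ L.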